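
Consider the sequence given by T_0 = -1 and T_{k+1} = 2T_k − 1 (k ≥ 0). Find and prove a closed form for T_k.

Claim: T_k = -2^{k+1} + 1.

Base case: T_0 = -1, and -2^{0+1} + 1 = -2 + 1 = -1.
Assume T_j = -2^{j+1} + 1 for some j ≥ 0.
Then T_{j+1} = 2T_j − 1 = 2·(-2^{j+1} + 1) − 1 = -2^{j+2} + 2 − 1 = -2^{j+2} + 1.
This completes the inductive step, so T_k = -2^{k+1} + 1 for all k ≥ 0.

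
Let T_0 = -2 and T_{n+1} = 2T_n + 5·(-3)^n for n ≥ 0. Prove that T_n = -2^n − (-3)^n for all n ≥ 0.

Base case: T_0 = -2, and -2^0 − (-3)^0 = -1 − 1 = -2.
Assume T_m = -2^m − (-3)^m for some m ≥ 0.
Then T_{m+1} = 2T_m + 5·(-3)^m = 2·(-2^m − (-3)^m) + 5·(-3)^m = -2^{m+1} − 2·(-3)^m + 5·(-3)^m = -2^{m+1} + 3·(-3)^m = -2^{m+1} − (-3)^{m+1}.
So the formula holds for m+1, and by induction T_n = -2^n − (-3)^n for all n ≥ 0.

T_n = -2^n − (-3)^n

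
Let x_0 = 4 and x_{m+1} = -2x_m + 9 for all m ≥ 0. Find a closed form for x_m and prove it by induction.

Claim: x_m = (-2)^m + 3.

Base case: x_0 = 4, and (-2)^0 + 3 = 1 + 3 = 4.
Assume x_j = (-2)^j + 3 for some j ≥ 0.
Then x_{j+1} = -2x_j + 9 = -2·((-2)^j + 3) + 9 = -2·(-2)^j − 6 + 9 = (-2)^{j+1} + 3.
This completes the inductive step, so x_m = (-2)^m + 3 for all m ≥ 0.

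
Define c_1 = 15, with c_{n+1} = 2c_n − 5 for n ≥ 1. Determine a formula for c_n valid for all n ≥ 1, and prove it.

Claim: c_n = 5·2^n + 5.

Base case: c_1 = 15, and 5·2^1 + 5 = 10 + 5 = 15.
Assume c_m = 5·2^m + 5 for some m ≥ 1.
Then c_{m+1} = 2c_m − 5 = 2·(5·2^m + 5) − 5 = 10·2^m + 10 − 5 = 5·2^{m+1} + 5.
By induction, c_n = 5·2^n + 5 for all n ≥ 1.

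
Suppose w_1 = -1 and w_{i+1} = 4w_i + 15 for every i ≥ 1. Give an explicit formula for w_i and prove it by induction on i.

Claim: w_i = 4^i − 5.

Base case: w_1 = -1, and 4^1 − 5 = 4 − 5 = -1.
Assume w_j = 4^j − 5 for some j ≥ 1.
Then w_{j+1} = 4w_j + 15 = 4·(4^j − 5) + 15 = 4^{j+1} − 20 + 15 = 4^{j+1} − 5.
This completes the inductive step, so w_i = 4^i − 5 for all i ≥ 1.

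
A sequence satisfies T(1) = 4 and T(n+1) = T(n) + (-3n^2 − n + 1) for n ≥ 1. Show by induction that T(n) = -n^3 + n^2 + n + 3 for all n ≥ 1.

Base case: T(1) = 4, and -1^3 + 1^2 + 1 + 3 = 4.
Assume T(m) = -m^3 + m^2 + m + 3.
Then T(m+1) = T(m) + (-3m^2 − m + 1) = (-m^3 + m^2 + m + 3) + (-3m^2 − m + 1) = -m^3 − 2m^2 + 4,
and -(m+1)^3 + (m+1)^2 + (m+1) + 3 = -m^3 − 2m^2 + 4.
This completes the inductive step, so T(n) = -n^3 + n^2 + n + 3 for all n ≥ 1.

T(n) = -n^3 + n^2 + n + 3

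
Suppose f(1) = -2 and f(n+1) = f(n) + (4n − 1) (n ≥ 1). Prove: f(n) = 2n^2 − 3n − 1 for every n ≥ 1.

Base case: f(1) = -2, and 2·1^2 − 3·1 − 1 = -2.
Assume f(r) = 2r^2 − 3r − 1.
Then f(r+1) = f(r) + (4r − 1) = (2r^2 − 3r − 1) + (4r − 1) = 2r^2 + r − 2,
and 2·(r+1)^2 − 3·(r+1) − 1 = 2r^2 + r − 2.
By induction, f(n) = 2n^2 − 3n − 1 for all n ≥ 1.

f(n) = 2n^2 − 3n − 1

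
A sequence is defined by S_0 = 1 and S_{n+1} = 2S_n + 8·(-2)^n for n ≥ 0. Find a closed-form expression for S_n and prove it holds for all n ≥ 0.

Claim: S_n = 3·2^n − 2·(-2)^n.

Base case: S_0 = 1, and 3·2^0 − 2·(-2)^0 = 3 − 2 = 1.
Assume S_r = 3·2^r − 2·(-2)^r for some r ≥ 0.
Then S_{r+1} = 2S_r + 8·(-2)^r = 2·(3·2^r − 2·(-2)^r) + 8·(-2)^r = 3·2^{r+1} − 4·(-2)^r + 8·(-2)^r = 3·2^{r+1} + 4·(-2)^r = 3·2^{r+1} − 2·(-2)^{r+1}.
Hence S_n = 3·2^n − 2·(-2)^n for every n ≥ 0, by induction.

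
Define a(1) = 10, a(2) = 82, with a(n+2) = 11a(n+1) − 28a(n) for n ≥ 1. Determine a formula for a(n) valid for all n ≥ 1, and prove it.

Claim: a(n) = 2·7^n − 4^n.

Base cases: a(1) = 10 and 2·7^1 − 4^1 = 10; a(2) = 82 and 2·7^2 − 4^2 = 82.
Assume a(j) = 2·7^j − 4^j for all 1 ≤ j ≤ k, where k ≥ 2.
Then a(k+1) = 11a(k) − 28a(k−1) = 11·(2·7^k − 4^k) − 28·(2·7^{k−1} − 4^{k−1}) = 2·(11·7 − 28)7^{k−1} − (11·4 − 28)4^{k−1} = 98·7^{k−1} − 16·4^{k−1} = 2·7^{k+1} − 4^{k+1}.
So the formula holds for k+1, and by strong induction a(n) = 2·7^n − 4^n for all n ≥ 1.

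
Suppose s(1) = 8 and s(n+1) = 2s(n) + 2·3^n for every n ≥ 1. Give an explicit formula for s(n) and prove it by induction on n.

Claim: s(n) = 2^n + 2·3^n.

Base case: s(1) = 8, and 2^1 + 2·3^1 = 2 + 6 = 8.
Assume s(r) = 2^r + 2·3^r for some r ≥ 1.
Then s(r+1) = 2s(r) + 2·3^r = 2·(2^r + 2·3^r) + 2·3^r = 2^{r+1} + 4·3^r + 2·3^r = 2^{r+1} + 6·3^r = 2^{r+1} + 2·3^{r+1}.
This completes the inductive step, so s(n) = 2^n + 2·3^n for all n ≥ 1.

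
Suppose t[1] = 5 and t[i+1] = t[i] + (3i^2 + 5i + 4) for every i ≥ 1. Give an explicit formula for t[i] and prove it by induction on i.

Claim: t[i] = i^3 + i^2 + 2i + 1.

Base case: t[1] = 5, and 1^3 + 1^2 + 2·1 + 1 = 5.
Assume t[k] = k^3 + k^2 + 2k + 1.
Then t[k+1] = t[k] + (3k^2 + 5k + 4) = (k^3 + k^2 + 2k + 1) + (3k^2 + 5k + 4) = k^3 + 4k^2 + 7k + 5,
and (k+1)^3 + (k+1)^2 + 2·(k+1) + 1 = k^3 + 4k^2 + 7k + 5.
This completes the inductive step, so t[i] = i^3 + i^2 + 2i + 1 for all i ≥ 1.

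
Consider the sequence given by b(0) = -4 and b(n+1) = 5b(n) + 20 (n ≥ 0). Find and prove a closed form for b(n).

Claim: b(n) = 5^n − 5.

Base case: b(0) = -4, and 5^0 − 5 = 1 − 5 = -4.
Assume b(m) = 5^m − 5 for some m ≥ 0.
Then b(m+1) = 5b(m) + 20 = 5·(5^m − 5) + 20 = 5^{m+1} − 25 + 20 = 5^{m+1} − 5.
By induction, b(n) = 5^n − 5 for all n ≥ 0.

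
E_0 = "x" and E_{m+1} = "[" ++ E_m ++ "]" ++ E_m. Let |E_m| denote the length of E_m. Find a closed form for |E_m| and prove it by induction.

Claim: |E_m| = 3·2^m − 2.

Base case: |E_0| = 1, and 3·2^0 − 2 = 1.
Assume |E_j| = 3·2^j − 2.
Then |E_{j+1}| = 1 + |E_j| + 1 + |E_j| = 2|E_j| + 2 = 2(3·2^j − 2) + 2 = 3·2^{j+1} − 4 + 2 = 3·2^{j+1} − 2.
By induction, |E_m| = 3·2^m − 2 for all m ≥ 0.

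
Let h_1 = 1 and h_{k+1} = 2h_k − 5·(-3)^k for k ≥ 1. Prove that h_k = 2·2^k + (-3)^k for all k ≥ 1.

Base case: h_1 = 1, and 2·2^1 + (-3)^1 = 4 − 3 = 1.
Assume h_r = 2·2^r + (-3)^r for some r ≥ 1.
Then h_{r+1} = 2h_r − 5·(-3)^r = 2·(2·2^r + (-3)^r) − 5·(-3)^r = 2·2^{r+1} + 2·(-3)^r − 5·(-3)^r = 2·2^{r+1} − 3·(-3)^r = 2·2^{r+1} + (-3)^{r+1}.
By induction, h_k = 2·2^k + (-3)^k for all k ≥ 1.

h_k = 2·2^k + (-3)^k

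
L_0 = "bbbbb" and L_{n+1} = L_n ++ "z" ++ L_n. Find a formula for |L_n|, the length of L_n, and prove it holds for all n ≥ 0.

Claim: |L_n| = 6·2^n − 1.

Base case: |L_0| = 5, and 6·2^0 − 1 = 5.
Assume |L_k| = 6·2^k − 1.
Then |L_{k+1}| = |L_k| + 1 + |L_k| = 2|L_k| + 1 = 2(6·2^k − 1) + 1 = 6·2^{k+1} − 2 + 1 = 6·2^{k+1} − 1.
So the formula holds for k+1, and by induction |L_n| = 6·2^n − 1 for all n ≥ 0.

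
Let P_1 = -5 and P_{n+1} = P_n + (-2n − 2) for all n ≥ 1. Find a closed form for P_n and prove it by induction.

Claim: P_n = -n^2 − n − 3.

Base case: P_1 = -5, and -1^2 − 1 − 3 = -5.
Assume P_k = -k^2 − k − 3.
Then P_{k+1} = P_k + (-2k − 2) = (-k^2 − k − 3) + (-2k − 2) = -k^2 − 3k − 5,
and -(k+1)^2 − (k+1) − 3 = -k^2 − 3k − 5.
This completes the inductive step, so P_n = -n^2 − n − 3 for all n ≥ 1.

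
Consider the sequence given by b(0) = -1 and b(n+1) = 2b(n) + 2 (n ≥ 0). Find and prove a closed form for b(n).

Claim: b(n) = 2^n − 2.

Base case: b(0) = -1, and 2^0 − 2 = 1 − 2 = -1.
Assume b(m) = 2^m − 2 for some m ≥ 0.
Then b(m+1) = 2b(m) + 2 = 2·(2^m − 2) + 2 = 2^{m+1} − 4 + 2 = 2^{m+1} − 2.
So the formula holds for m+1, and by induction b(n) = 2^n − 2 for all n ≥ 0.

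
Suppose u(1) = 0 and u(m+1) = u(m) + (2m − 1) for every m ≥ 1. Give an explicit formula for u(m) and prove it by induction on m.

Claim: u(m) = m^2 − 2m + 1.

Base case: u(1) = 0, and 1^2 − 2·1 + 1 = 0.
Assume u(r) = r^2 − 2r + 1.
Then u(r+1) = u(r) + (2r − 1) = (r^2 − 2r + 1) + (2r − 1) = r^2,
and (r+1)^2 − 2·(r+1) + 1 = r^2.
By induction, u(m) = m^2 − 2m + 1 for all m ≥ 1.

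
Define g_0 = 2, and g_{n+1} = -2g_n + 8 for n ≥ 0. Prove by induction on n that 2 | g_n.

Base case: g_0 = 2 = 2·1, so 2 | g_0.
Assume 2 | g_m, so g_m = 2t for some integer t.
Then g_{m+1} = -2g_m + 8 = -2·(2t) + 8 = 2(-2t + 4), so 2 | g_{m+1}.
Hence 2 | g_n for every n ≥ 0, by induction.

2 | g_n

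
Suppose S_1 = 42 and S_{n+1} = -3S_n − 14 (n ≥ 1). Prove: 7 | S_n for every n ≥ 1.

Base case: S_1 = 42 = 7·6, so 7 | S_1.
Assume 7 | S_m, so S_m = 7t for some integer t.
Then S_{m+1} = -3S_m − 14 = -3·(7t) − 14 = 7(-3t − 2), so 7 | S_{m+1}.
This completes the inductive step, so 7 | S_n for all n ≥ 1.

7 | S_n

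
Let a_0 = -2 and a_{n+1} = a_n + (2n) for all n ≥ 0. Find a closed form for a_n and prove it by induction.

Claim: a_n = n^2 − n − 2.

Base case: a_0 = -2, and 0^2 − 0 − 2 = -2.
Assume a_k = k^2 − k − 2.
Then a_{k+1} = a_k + (2k) = (k^2 − k − 2) + (2k) = k^2 + k − 2,
and (k+1)^2 − (k+1) − 2 = k^2 + k − 2.
By induction, a_n = n^2 − n − 2 for all n ≥ 0.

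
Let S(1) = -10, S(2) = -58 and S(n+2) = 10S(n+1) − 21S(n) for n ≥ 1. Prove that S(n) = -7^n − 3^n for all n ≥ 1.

Base cases: S(1) = -10 and -7^1 − 3^1 = -10; S(2) = -58 and -7^2 − 3^2 = -58.
Assume S(i) = -7^i − 3^i for all 1 ≤ i ≤ j, where j ≥ 2.
Then S(j+1) = 10S(j) − 21S(j−1) = 10·(-7^j − 3^j) − 21·(-7^{j−1} − 3^{j−1}) = -(10·7 − 21)7^{j−1} − (10·3 − 21)3^{j−1} = -49·7^{j−1} − 9·3^{j−1} = -7^{j+1} − 3^{j+1}.
Hence S(n) = -7^n − 3^n for every n ≥ 1, by strong induction.

S(n) = -7^n − 3^n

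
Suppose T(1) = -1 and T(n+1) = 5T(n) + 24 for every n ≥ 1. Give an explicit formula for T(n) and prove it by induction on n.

Claim: T(n) = 5^n − 6.

Base case: T(1) = -1, and 5^1 − 6 = 5 − 6 = -1.
Assume T(k) = 5^k − 6 for some k ≥ 1.
Then T(k+1) = 5T(k) + 24 = 5·(5^k − 6) + 24 = 5^{k+1} − 30 + 24 = 5^{k+1} − 6.
Hence T(n) = 5^n − 6 for every n ≥ 1, by induction.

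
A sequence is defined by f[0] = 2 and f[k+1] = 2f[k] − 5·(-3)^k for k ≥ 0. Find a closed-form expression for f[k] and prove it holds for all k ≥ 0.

Claim: f[k] = 2^k + (-3)^k.

Base case: f[0] = 2, and 2^0 + (-3)^0 = 1 + 1 = 2.
Assume f[j] = 2^j + (-3)^j for some j ≥ 0.
Then f[j+1] = 2f[j] − 5·(-3)^j = 2·(2^j + (-3)^j) − 5·(-3)^j = 2^{j+1} + 2·(-3)^j − 5·(-3)^j = 2^{j+1} − 3·(-3)^j = 2^{j+1} + (-3)^{j+1}.
So the formula holds for j+1, and by induction f[k] = 2^k + (-3)^k for all k ≥ 0.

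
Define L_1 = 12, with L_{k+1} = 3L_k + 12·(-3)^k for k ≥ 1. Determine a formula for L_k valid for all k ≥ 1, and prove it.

Claim: L_k = 2·3^k − 2·(-3)^k.

Base case: L_1 = 12, and 2·3^1 − 2·(-3)^1 = 6 + 6 = 12.
Assume L_m = 2·3^m − 2·(-3)^m for some m ≥ 1.
Then L_{m+1} = 3L_m + 12·(-3)^m = 3·(2·3^m − 2·(-3)^m) + 12·(-3)^m = 2·3^{m+1} − 6·(-3)^m + 12·(-3)^m = 2·3^{m+1} + 6·(-3)^m = 2·3^{m+1} − 2·(-3)^{m+1}.
Hence L_k = 2·3^k − 2·(-3)^k for every k ≥ 1, by induction.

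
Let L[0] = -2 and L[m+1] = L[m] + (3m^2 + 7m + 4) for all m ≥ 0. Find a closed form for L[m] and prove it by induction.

Claim: L[m] = m^3 + 2m^2 + m − 2.

Base case: L[0] = -2, and 0^3 + 2·0^2 + 0 − 2 = -2.
Assume L[k] = k^3 + 2k^2 + k − 2.
Then L[k+1] = L[k] + (3k^2 + 7k + 4) = (k^3 + 2k^2 + k − 2) + (3k^2 + 7k + 4) = k^3 + 5k^2 + 8k + 2,
and (k+1)^3 + 2·(k+1)^2 + (k+1) − 2 = k^3 + 5k^2 + 8k + 2.
Hence L[m] = m^3 + 2m^2 + m − 2 for every m ≥ 0, by induction.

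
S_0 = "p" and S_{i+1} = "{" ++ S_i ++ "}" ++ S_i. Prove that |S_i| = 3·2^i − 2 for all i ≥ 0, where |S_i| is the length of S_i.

Base case: |S_0| = 1, and 3·2^0 − 2 = 1.
Assume |S_r| = 3·2^r − 2.
Then |S_{r+1}| = 1 + |S_r| + 1 + |S_r| = 2|S_r| + 2 = 2(3·2^r − 2) + 2 = 3·2^{r+1} − 4 + 2 = 3·2^{r+1} − 2.
This completes the inductive step, so |S_i| = 3·2^i − 2 for all i ≥ 0.

|S_i| = 3·2^i − 2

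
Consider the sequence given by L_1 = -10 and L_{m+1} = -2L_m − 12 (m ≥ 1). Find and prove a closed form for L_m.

Claim: L_m = 3·(-2)^m − 4.

Base case: L_1 = -10, and 3·(-2)^1 − 4 = -6 − 4 = -10.
Assume L_r = 3·(-2)^r − 4 for some r ≥ 1.
Then L_{r+1} = -2L_r − 12 = -2·(3·(-2)^r − 4) − 12 = -6·(-2)^r + 8 − 12 = 3·(-2)^{r+1} − 4.
So the formula holds for r+1, and by induction L_m = 3·(-2)^m − 4 for all m ≥ 1.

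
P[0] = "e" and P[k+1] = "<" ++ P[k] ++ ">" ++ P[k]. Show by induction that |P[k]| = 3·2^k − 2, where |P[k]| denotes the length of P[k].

Base case: |P[0]| = 1, and 3·2^0 − 2 = 1.
Assume |P[r]| = 3·2^r − 2.
Then |P[r+1]| = 1 + |P[r]| + 1 + |P[r]| = 2|P[r]| + 2 = 2(3·2^r − 2) + 2 = 3·2^{r+1} − 4 + 2 = 3·2^{r+1} − 2.
By induction, |P[k]| = 3·2^k − 2 for all k ≥ 0.

|P[k]| = 3·2^k − 2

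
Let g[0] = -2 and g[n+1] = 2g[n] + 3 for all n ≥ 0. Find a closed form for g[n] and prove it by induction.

Claim: g[n] = 2^n − 3.

Base case: g[0] = -2, and 2^0 − 3 = 1 − 3 = -2.
Assume g[k] = 2^k − 3 for some k ≥ 0.
Then g[k+1] = 2g[k] + 3 = 2·(2^k − 3) + 3 = 2^{k+1} − 6 + 3 = 2^{k+1} − 3.
This completes the inductive step, so g[n] = 2^n − 3 for all n ≥ 0.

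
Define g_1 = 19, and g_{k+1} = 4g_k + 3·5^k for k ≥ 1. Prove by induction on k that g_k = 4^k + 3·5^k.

Base case: g_1 = 19, and 4^1 + 3·5^1 = 4 + 15 = 19.
Assume g_m = 4^m + 3·5^m for some m ≥ 1.
Then g_{m+1} = 4g_m + 3·5^m = 4·(4^m + 3·5^m) + 3·5^m = 4^{m+1} + 12·5^m + 3·5^m = 4^{m+1} + 15·5^m = 4^{m+1} + 3·5^{m+1}.
By induction, g_k = 4^k + 3·5^k for all k ≥ 1.

g_k = 4^k + 3·5^k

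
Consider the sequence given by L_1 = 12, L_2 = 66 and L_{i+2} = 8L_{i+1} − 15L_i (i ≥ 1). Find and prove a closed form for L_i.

Claim: L_i = 3·5^i − 3^i.

Base cases: L_1 = 12 and 3·5^1 − 3^1 = 12; L_2 = 66 and 3·5^2 − 3^2 = 66.
Assume L_j = 3·5^j − 3^j for all 1 ≤ j ≤ r, where r ≥ 2.
Then L_{r+1} = 8L_r − 15L_{r−1} = 8·(3·5^r − 3^r) − 15·(3·5^{r−1} − 3^{r−1}) = 3·(8·5 − 15)5^{r−1} − (8·3 − 15)3^{r−1} = 75·5^{r−1} − 9·3^{r−1} = 3·5^{r+1} − 3^{r+1}.
Hence L_i = 3·5^i − 3^i for every i ≥ 1, by strong induction.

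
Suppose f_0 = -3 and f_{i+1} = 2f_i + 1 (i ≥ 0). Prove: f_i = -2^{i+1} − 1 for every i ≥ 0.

Base case: f_0 = -3, and -2^{0+1} − 1 = -2 − 1 = -3.
Assume f_r = -2^{r+1} − 1 for some r ≥ 0.
Then f_{r+1} = 2f_r + 1 = 2·(-2^{r+1} − 1) + 1 = -2^{r+2} − 2 + 1 = -2^{r+2} − 1.
So the formula holds for r+1, and by induction f_i = -2^{i+1} − 1 for all i ≥ 0.

f_i = -2^{i+1} − 1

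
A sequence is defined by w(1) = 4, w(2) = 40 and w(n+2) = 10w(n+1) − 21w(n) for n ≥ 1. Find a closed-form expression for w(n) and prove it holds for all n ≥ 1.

Claim: w(n) = 7^n − 3^n.

Base cases: w(1) = 4 and 7^1 − 3^1 = 4; w(2) = 40 and 7^2 − 3^2 = 40.
Assume w(j) = 7^j − 3^j for all 1 ≤ j ≤ r, where r ≥ 2.
Then w(r+1) = 10w(r) − 21w(r−1) = 10·(7^r − 3^r) − 21·(7^{r−1} − 3^{r−1}) = (10·7 − 21)7^{r−1} − (10·3 − 21)3^{r−1} = 49·7^{r−1} − 9·3^{r−1} = 7^{r+1} − 3^{r+1}.
Hence w(n) = 7^n − 3^n for every n ≥ 1, by strong induction.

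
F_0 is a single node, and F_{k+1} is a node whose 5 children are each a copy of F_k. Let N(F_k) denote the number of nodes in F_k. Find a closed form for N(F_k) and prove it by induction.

Claim: N(F_k) = (5^{k+1} − 1)/4.

Base case: N(F_0) = 1, and (5^{0+1} − 1)/4 = 1.
Assume N(F_m) = (5^{m+1} − 1)/4.
Then N(F_{m+1}) = 1 + 5N(F_m) = 1 + 5·(5^{m+1} − 1)/4 = 1 + (5^{m+2} − 5)/4 = (4 + 5^{m+2} − 5)/4 = (5^{m+2} − 1)/4.
So the formula holds for m+1, and by induction N(F_k) = (5^{k+1} − 1)/4 for all k ≥ 0.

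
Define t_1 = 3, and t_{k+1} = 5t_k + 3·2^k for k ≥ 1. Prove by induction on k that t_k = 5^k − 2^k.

Base case: t_1 = 3, and 5^1 − 2^1 = 5 − 2 = 3.
Assume t_r = 5^r − 2^r for some r ≥ 1.
Then t_{r+1} = 5t_r + 3·2^r = 5·(5^r − 2^r) + 3·2^r = 5^{r+1} − 5·2^r + 3·2^r = 5^{r+1} − 2·2^r = 5^{r+1} − 2^{r+1}.
So the formula holds for r+1, and by induction t_k = 5^k − 2^k for all k ≥ 1.

t_k = 5^k − 2^k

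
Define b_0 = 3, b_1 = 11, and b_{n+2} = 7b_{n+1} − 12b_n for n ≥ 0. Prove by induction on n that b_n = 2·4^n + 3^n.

Base cases: b_0 = 3 and 2·4^0 + 3^0 = 3; b_1 = 11 and 2·4^1 + 3^1 = 11.
Assume b_j = 2·4^j + 3^j for all 0 ≤ j ≤ k, where k ≥ 1.
Then b_{k+1} = 7b_k − 12b_{k−1} = 7·(2·4^k + 3^k) − 12·(2·4^{k−1} + 3^{k−1}) = 2·(7·4 − 12)4^{k−1} + (7·3 − 12)3^{k−1} = 32·4^{k−1} + 9·3^{k−1} = 2·4^{k+1} + 3^{k+1}.
By strong induction, b_n = 2·4^n + 3^n for all n ≥ 0.

b_n = 2·4^n + 3^n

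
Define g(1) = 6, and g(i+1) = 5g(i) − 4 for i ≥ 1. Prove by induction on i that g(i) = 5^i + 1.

Base case: g(1) = 6, and 5^1 + 1 = 5 + 1 = 6.
Assume g(k) = 5^k + 1 for some k ≥ 1.
Then g(k+1) = 5g(k) − 4 = 5·(5^k + 1) − 4 = 5^{k+1} + 5 − 4 = 5^{k+1} + 1.
Hence g(i) = 5^i + 1 for every i ≥ 1, by induction.

g(i) = 5^i + 1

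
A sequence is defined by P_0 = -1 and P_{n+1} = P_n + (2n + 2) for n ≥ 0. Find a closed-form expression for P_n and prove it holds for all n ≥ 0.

Claim: P_n = n^2 + n − 1.

Base case: P_0 = -1, and 0^2 + 0 − 1 = -1.
Assume P_k = k^2 + k − 1.
Then P_{k+1} = P_k + (2k + 2) = (k^2 + k − 1) + (2k + 2) = k^2 + 3k + 1,
and (k+1)^2 + (k+1) − 1 = k^2 + 3k + 1.
Hence P_n = n^2 + n − 1 for every n ≥ 0, by induction.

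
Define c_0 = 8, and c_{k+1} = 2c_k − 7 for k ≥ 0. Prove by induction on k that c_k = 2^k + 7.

Base case: c_0 = 8, and 2^0 + 7 = 1 + 7 = 8.
Assume c_m = 2^m + 7 for some m ≥ 0.
Then c_{m+1} = 2c_m − 7 = 2·(2^m + 7) − 7 = 2^{m+1} + 14 − 7 = 2^{m+1} + 7.
This completes the inductive step, so c_k = 2^k + 7 for all k ≥ 0.

c_k = 2^k + 7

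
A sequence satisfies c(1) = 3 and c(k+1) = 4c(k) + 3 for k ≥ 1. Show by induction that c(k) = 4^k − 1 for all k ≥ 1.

Base case: c(1) = 3, and 4^1 − 1 = 4 − 1 = 3.
Assume c(j) = 4^j − 1 for some j ≥ 1.
Then c(j+1) = 4c(j) + 3 = 4·(4^j − 1) + 3 = 4^{j+1} − 4 + 3 = 4^{j+1} − 1.
This completes the inductive step, so c(k) = 4^k − 1 for all k ≥ 1.

c(k) = 4^k − 1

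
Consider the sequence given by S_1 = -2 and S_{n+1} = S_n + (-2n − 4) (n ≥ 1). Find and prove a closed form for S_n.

Claim: S_n = -n^2 − 3n + 2.

Base case: S_1 = -2, and -1^2 − 3·1 + 2 = -2.
Assume S_m = -m^2 − 3m + 2.
Then S_{m+1} = S_m + (-2m − 4) = (-m^2 − 3m + 2) + (-2m − 4) = -m^2 − 5m − 2,
and -(m+1)^2 − 3·(m+1) + 2 = -m^2 − 5m − 2.
Hence S_n = -n^2 − 3n + 2 for every n ≥ 1, by induction.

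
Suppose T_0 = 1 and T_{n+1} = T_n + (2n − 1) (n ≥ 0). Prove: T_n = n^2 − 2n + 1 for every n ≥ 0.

Base case: T_0 = 1, and 0^2 − 2·0 + 1 = 1.
Assume T_k = k^2 − 2k + 1.
Then T_{k+1} = T_k + (2k − 1) = (k^2 − 2k + 1) + (2k − 1) = k^2,
and (k+1)^2 − 2·(k+1) + 1 = k^2.
By induction, T_n = n^2 − 2n + 1 for all n ≥ 0.

T_n = n^2 − 2n + 1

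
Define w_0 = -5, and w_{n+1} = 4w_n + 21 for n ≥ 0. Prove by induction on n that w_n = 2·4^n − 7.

Base case: w_0 = -5, and 2·4^0 − 7 = 2 − 7 = -5.
Assume w_k = 2·4^k − 7 for some k ≥ 0.
Then w_{k+1} = 4w_k + 21 = 4·(2·4^k − 7) + 21 = 8·4^k − 28 + 21 = 2·4^{k+1} − 7.
By induction, w_n = 2·4^n − 7 for all n ≥ 0.

w_n = 2·4^n − 7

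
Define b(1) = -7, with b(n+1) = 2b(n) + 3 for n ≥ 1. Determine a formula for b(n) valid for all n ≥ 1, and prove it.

Claim: b(n) = -2^{n+1} − 3.

Base case: b(1) = -7, and -2^{1+1} − 3 = -4 − 3 = -7.
Assume b(k) = -2^{k+1} − 3 for some k ≥ 1.
Then b(k+1) = 2b(k) + 3 = 2·(-2^{k+1} − 3) + 3 = -2^{k+2} − 6 + 3 = -2^{k+2} − 3.
So the formula holds for k+1, and by induction b(n) = -2^{n+1} − 3 for all n ≥ 1.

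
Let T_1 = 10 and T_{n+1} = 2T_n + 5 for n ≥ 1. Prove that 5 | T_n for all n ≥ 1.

Base case: T_1 = 10 = 5·2, so 5 | T_1.
Assume 5 | T_r, so T_r = 5t for some integer t.
Then T_{r+1} = 2T_r + 5 = 2·(5t) + 5 = 5(2t + 1), so 5 | T_{r+1}.
This completes the inductive step, so 5 | T_n for all n ≥ 1.

5 | T_n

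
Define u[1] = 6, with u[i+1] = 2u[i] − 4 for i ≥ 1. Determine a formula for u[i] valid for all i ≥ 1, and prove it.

Claim: u[i] = 2^i + 4.

Base case: u[1] = 6, and 2^1 + 4 = 2 + 4 = 6.
Assume u[k] = 2^k + 4 for some k ≥ 1.
Then u[k+1] = 2u[k] − 4 = 2·(2^k + 4) − 4 = 2^{k+1} + 8 − 4 = 2^{k+1} + 4.
By induction, u[i] = 2^i + 4 for all i ≥ 1.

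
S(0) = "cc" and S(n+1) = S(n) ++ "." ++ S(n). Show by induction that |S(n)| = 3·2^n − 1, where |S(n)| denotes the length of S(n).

Base case: |S(0)| = 2, and 3·2^0 − 1 = 2.
Assume |S(r)| = 3·2^r − 1.
Then |S(r+1)| = |S(r)| + 1 + |S(r)| = 2|S(r)| + 1 = 2(3·2^r − 1) + 1 = 3·2^{r+1} − 2 + 1 = 3·2^{r+1} − 1.
This completes the inductive step, so |S(n)| = 3·2^n − 1 for all n ≥ 0.

|S(n)| = 3·2^n − 1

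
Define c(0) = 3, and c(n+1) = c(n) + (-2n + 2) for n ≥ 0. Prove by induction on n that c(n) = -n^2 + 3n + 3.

Base case: c(0) = 3, and -0^2 + 3·0 + 3 = 3.
Assume c(m) = -m^2 + 3m + 3.
Then c(m+1) = c(m) + (-2m + 2) = (-m^2 + 3m + 3) + (-2m + 2) = -m^2 + m + 5,
and -(m+1)^2 + 3·(m+1) + 3 = -m^2 + m + 5.
This completes the inductive step, so c(n) = -n^2 + 3n + 3 for all n ≥ 0.

c(n) = -n^2 + 3n + 3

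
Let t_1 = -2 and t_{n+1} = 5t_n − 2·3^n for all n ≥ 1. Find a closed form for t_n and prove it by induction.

Claim: t_n = -5^n + 3^n.

Base case: t_1 = -2, and -5^1 + 3^1 = -5 + 3 = -2.
Assume t_j = -5^j + 3^j for some j ≥ 1.
Then t_{j+1} = 5t_j − 2·3^j = 5·(-5^j + 3^j) − 2·3^j = -5^{j+1} + 5·3^j − 2·3^j = -5^{j+1} + 3·3^j = -5^{j+1} + 3^{j+1}.
Hence t_n = -5^n + 3^n for every n ≥ 1, by induction.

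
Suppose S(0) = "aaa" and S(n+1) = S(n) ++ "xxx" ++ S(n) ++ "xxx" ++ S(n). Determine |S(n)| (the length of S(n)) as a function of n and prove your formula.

Claim: |S(n)| = 6·3^n − 3.

Base case: |S(0)| = 3, and 6·3^0 − 3 = 3.
Assume |S(m)| = 6·3^m − 3.
Then |S(m+1)| = 3|S(m)| + 6 = 3(6·3^m − 3) + 6 = 6·3^{m+1} − 9 + 6 = 6·3^{m+1} − 3.
So the formula holds for m+1, and by induction |S(n)| = 6·3^n − 3 for all n ≥ 0.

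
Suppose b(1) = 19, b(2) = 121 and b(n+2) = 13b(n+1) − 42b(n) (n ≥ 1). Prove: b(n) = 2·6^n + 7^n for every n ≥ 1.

Base cases: b(1) = 19 and 2·6^1 + 7^1 = 19; b(2) = 121 and 2·6^2 + 7^2 = 121.
Assume b(j) = 2·6^j + 7^j for all 1 ≤ j ≤ k, where k ≥ 2.
Then b(k+1) = 13b(k) − 42b(k−1) = 13·(2·6^k + 7^k) − 42·(2·6^{k−1} + 7^{k−1}) = 2·(13·6 − 42)6^{k−1} + (13·7 − 42)7^{k−1} = 72·6^{k−1} + 49·7^{k−1} = 2·6^{k+1} + 7^{k+1}.
So the formula holds for k+1, and by strong induction b(n) = 2·6^n + 7^n for all n ≥ 1.

b(n) = 2·6^n + 7^n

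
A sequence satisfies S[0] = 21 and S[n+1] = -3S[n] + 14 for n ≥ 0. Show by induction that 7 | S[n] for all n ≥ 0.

Base case: S[0] = 21 = 7·3, so 7 | S[0].
Assume 7 | S[k], so S[k] = 7t for some integer t.
Then S[k+1] = -3S[k] + 14 = -3·(7t) + 14 = 7(-3t + 2), so 7 | S[k+1].
By induction, 7 | S[n] for all n ≥ 0.

7 | S[n]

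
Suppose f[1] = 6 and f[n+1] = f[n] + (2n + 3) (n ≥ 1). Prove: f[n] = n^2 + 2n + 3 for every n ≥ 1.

Base case: f[1] = 6, and 1^2 + 2·1 + 3 = 6.
Assume f[k] = k^2 + 2k + 3.
Then f[k+1] = f[k] + (2k + 3) = (k^2 + 2k + 3) + (2k + 3) = k^2 + 4k + 6,
and (k+1)^2 + 2·(k+1) + 3 = k^2 + 4k + 6.
Hence f[n] = n^2 + 2n + 3 for every n ≥ 1, by induction.

f[n] = n^2 + 2n + 3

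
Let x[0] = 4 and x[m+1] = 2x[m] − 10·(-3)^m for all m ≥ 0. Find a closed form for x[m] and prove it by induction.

Claim: x[m] = 2·2^m + 2·(-3)^m.

Base case: x[0] = 4, and 2·2^0 + 2·(-3)^0 = 2 + 2 = 4.
Assume x[j] = 2·2^j + 2·(-3)^j for some j ≥ 0.
Then x[j+1] = 2x[j] − 10·(-3)^j = 2·(2·2^j + 2·(-3)^j) − 10·(-3)^j = 2·2^{j+1} + 4·(-3)^j − 10·(-3)^j = 2·2^{j+1} − 6·(-3)^j = 2·2^{j+1} + 2·(-3)^{j+1}.
So the formula holds for j+1, and by induction x[m] = 2·2^m + 2·(-3)^m for all m ≥ 0.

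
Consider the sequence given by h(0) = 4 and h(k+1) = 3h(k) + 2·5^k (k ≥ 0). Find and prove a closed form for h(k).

Claim: h(k) = 3·3^k + 5^k.

Base case: h(0) = 4, and 3·3^0 + 5^0 = 3 + 1 = 4.
Assume h(r) = 3·3^r + 5^r for some r ≥ 0.
Then h(r+1) = 3h(r) + 2·5^r = 3·(3·3^r + 5^r) + 2·5^r = 3·3^{r+1} + 3·5^r + 2·5^r = 3·3^{r+1} + 5·5^r = 3·3^{r+1} + 5^{r+1}.
Hence h(k) = 3·3^k + 5^k for every k ≥ 0, by induction.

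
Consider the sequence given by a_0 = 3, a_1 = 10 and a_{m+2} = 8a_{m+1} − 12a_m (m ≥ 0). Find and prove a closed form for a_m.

Claim: a_m = 2·2^m + 6^m.

Base cases: a_0 = 3 and 2·2^0 + 6^0 = 3; a_1 = 10 and 2·2^1 + 6^1 = 10.
Assume a_j = 2·2^j + 6^j for all 0 ≤ j ≤ k, where k ≥ 1.
Then a_{k+1} = 8a_k − 12a_{k−1} = 8·(2·2^k + 6^k) − 12·(2·2^{k−1} + 6^{k−1}) = 2·(8·2 − 12)2^{k−1} + (8·6 − 12)6^{k−1} = 8·2^{k−1} + 36·6^{k−1} = 2·2^{k+1} + 6^{k+1}.
By strong induction, a_m = 2·2^m + 6^m for all m ≥ 0.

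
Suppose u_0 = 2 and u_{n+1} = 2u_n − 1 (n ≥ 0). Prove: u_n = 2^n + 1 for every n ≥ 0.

Base case: u_0 = 2, and 2^0 + 1 = 1 + 1 = 2.
Assume u_r = 2^r + 1 for some r ≥ 0.
Then u_{r+1} = 2u_r − 1 = 2·(2^r + 1) − 1 = 2^{r+1} + 2 − 1 = 2^{r+1} + 1.
Hence u_n = 2^n + 1 for every n ≥ 0, by induction.

u_n = 2^n + 1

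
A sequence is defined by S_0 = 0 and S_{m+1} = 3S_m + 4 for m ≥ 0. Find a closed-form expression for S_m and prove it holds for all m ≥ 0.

Claim: S_m = 2·3^m − 2.

Base case: S_0 = 0, and 2·3^0 − 2 = 2 − 2 = 0.
Assume S_j = 2·3^j − 2 for some j ≥ 0.
Then S_{j+1} = 3S_j + 4 = 3·(2·3^j − 2) + 4 = 6·3^j − 6 + 4 = 2·3^{j+1} − 2.
Hence S_m = 2·3^m − 2 for every m ≥ 0, by induction.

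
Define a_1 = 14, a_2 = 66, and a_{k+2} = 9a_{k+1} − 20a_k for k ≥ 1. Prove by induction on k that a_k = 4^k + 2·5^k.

Base cases: a_1 = 14 and 4^1 + 2·5^1 = 14; a_2 = 66 and 4^2 + 2·5^2 = 66.
Assume a_i = 4^i + 2·5^i for all 1 ≤ i ≤ j, where j ≥ 2.
Then a_{j+1} = 9a_j − 20a_{j−1} = 9·(4^j + 2·5^j) − 20·(4^{j−1} + 2·5^{j−1}) = (9·4 − 20)4^{j−1} + 2·(9·5 − 20)5^{j−1} = 16·4^{j−1} + 50·5^{j−1} = 4^{j+1} + 2·5^{j+1}.
Hence a_k = 4^k + 2·5^k for every k ≥ 1, by strong induction.

a_k = 4^k + 2·5^k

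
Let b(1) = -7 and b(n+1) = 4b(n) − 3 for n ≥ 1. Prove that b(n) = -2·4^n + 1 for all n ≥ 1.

Base case: b(1) = -7, and -2·4^1 + 1 = -8 + 1 = -7.
Assume b(r) = -2·4^r + 1 for some r ≥ 1.
Then b(r+1) = 4b(r) − 3 = 4·(-2·4^r + 1) − 3 = -8·4^r + 4 − 3 = -2·4^{r+1} + 1.
By induction, b(n) = -2·4^n + 1 for all n ≥ 1.

b(n) = -2·4^n + 1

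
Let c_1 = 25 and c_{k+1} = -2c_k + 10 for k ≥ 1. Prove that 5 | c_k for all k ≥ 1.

Base case: c_1 = 25 = 5·5, so 5 | c_1.
Assume 5 | c_r, so c_r = 5t for some integer t.
Then c_{r+1} = -2c_r + 10 = -2·(5t) + 10 = 5(-2t + 2), so 5 | c_{r+1}.
So the property holds for r+1, and by induction 5 | c_k for all k ≥ 1.

5 | c_k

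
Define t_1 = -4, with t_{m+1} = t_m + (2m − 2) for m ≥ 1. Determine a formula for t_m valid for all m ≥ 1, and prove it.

Claim: t_m = m^2 − 3m − 2.

Base case: t_1 = -4, and 1^2 − 3·1 − 2 = -4.
Assume t_r = r^2 − 3r − 2.
Then t_{r+1} = t_r + (2r − 2) = (r^2 − 3r − 2) + (2r − 2) = r^2 − r − 4,
and (r+1)^2 − 3·(r+1) − 2 = r^2 − r − 4.
By induction, t_m = m^2 − 3m − 2 for all m ≥ 1.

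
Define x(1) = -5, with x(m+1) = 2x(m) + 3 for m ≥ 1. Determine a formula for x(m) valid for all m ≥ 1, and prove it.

Claim: x(m) = -2^m − 3.

Base case: x(1) = -5, and -2^1 − 3 = -2 − 3 = -5.
Assume x(j) = -2^j − 3 for some j ≥ 1.
Then x(j+1) = 2x(j) + 3 = 2·(-2^j − 3) + 3 = -2^{j+1} − 6 + 3 = -2^{j+1} − 3.
So the formula holds for j+1, and by induction x(m) = -2^m − 3 for all m ≥ 1.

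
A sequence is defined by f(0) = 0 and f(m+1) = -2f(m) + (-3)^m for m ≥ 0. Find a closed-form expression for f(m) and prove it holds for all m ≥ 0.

Claim: f(m) = (-2)^m − (-3)^m.

Base case: f(0) = 0, and (-2)^0 − (-3)^0 = 1 − 1 = 0.
Assume f(k) = (-2)^k − (-3)^k for some k ≥ 0.
Then f(k+1) = -2f(k) + (-3)^k = -2·((-2)^k − (-3)^k) + (-3)^k = (-2)^{k+1} + 2·(-3)^k + (-3)^k = (-2)^{k+1} + 3·(-3)^k = (-2)^{k+1} − (-3)^{k+1}.
This completes the inductive step, so f(m) = (-2)^m − (-3)^m for all m ≥ 0.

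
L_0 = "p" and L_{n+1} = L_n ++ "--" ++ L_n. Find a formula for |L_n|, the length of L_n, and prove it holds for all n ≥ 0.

Claim: |L_n| = 3·2^n − 2.

Base case: |L_0| = 1, and 3·2^0 − 2 = 1.
Assume |L_m| = 3·2^m − 2.
Then |L_{m+1}| = |L_m| + 2 + |L_m| = 2|L_m| + 2 = 2(3·2^m − 2) + 2 = 3·2^{m+1} − 4 + 2 = 3·2^{m+1} − 2.
By induction, |L_n| = 3·2^n − 2 for all n ≥ 0.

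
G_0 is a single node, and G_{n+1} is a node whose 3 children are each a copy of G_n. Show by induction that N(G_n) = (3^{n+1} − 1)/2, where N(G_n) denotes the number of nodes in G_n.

Base case: N(G_0) = 1, and (3^{0+1} − 1)/2 = 1.
Assume N(G_j) = (3^{j+1} − 1)/2.
Then N(G_{j+1}) = 1 + 3N(G_j) = 1 + 3·(3^{j+1} − 1)/2 = 1 + (3^{j+2} − 3)/2 = (2 + 3^{j+2} − 3)/2 = (3^{j+2} − 1)/2.
This completes the inductive step, so N(G_n) = (3^{n+1} − 1)/2 for all n ≥ 0.

N(G_n) = (3^{n+1} − 1)/2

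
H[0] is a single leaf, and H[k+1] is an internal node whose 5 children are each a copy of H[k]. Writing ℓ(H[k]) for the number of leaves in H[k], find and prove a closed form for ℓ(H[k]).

Claim: ℓ(H[k]) = 5^k.

Base case: ℓ(H[0]) = 1, and 5^0 = 1.
Assume ℓ(H[j]) = 5^j.
Then ℓ(H[j+1]) = 5·ℓ(H[j]) = 5·5^j = 5^{j+1}.
This completes the inductive step, so ℓ(H[k]) = 5^k for all k ≥ 0.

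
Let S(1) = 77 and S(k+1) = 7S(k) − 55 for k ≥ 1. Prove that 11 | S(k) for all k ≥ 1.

Base case: S(1) = 77 = 11·7, so 11 | S(1).
Assume 11 | S(r), so S(r) = 11t for some integer t.
Then S(r+1) = 7S(r) − 55 = 7·(11t) − 55 = 11(7t − 5), so 11 | S(r+1).
This completes the inductive step, so 11 | S(k) for all k ≥ 1.

11 | S(k)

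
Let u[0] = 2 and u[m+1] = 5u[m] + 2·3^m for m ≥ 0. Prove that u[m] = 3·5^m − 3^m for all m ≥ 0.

Base case: u[0] = 2, and 3·5^0 − 3^0 = 3 − 1 = 2.
Assume u[j] = 3·5^j − 3^j for some j ≥ 0.
Then u[j+1] = 5u[j] + 2·3^j = 5·(3·5^j − 3^j) + 2·3^j = 3·5^{j+1} − 5·3^j + 2·3^j = 3·5^{j+1} − 3·3^j = 3·5^{j+1} − 3^{j+1}.
By induction, u[m] = 3·5^m − 3^m for all m ≥ 0.

u[m] = 3·5^m − 3^m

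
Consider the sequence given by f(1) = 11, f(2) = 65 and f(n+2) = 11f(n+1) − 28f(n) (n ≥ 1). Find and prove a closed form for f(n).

Claim: f(n) = 7^n + 4^n.

Base cases: f(1) = 11 and 7^1 + 4^1 = 11; f(2) = 65 and 7^2 + 4^2 = 65.
Assume f(j) = 7^j + 4^j for all 1 ≤ j ≤ r, where r ≥ 2.
Then f(r+1) = 11f(r) − 28f(r−1) = 11·(7^r + 4^r) − 28·(7^{r−1} + 4^{r−1}) = (11·7 − 28)7^{r−1} + (11·4 − 28)4^{r−1} = 49·7^{r−1} + 16·4^{r−1} = 7^{r+1} + 4^{r+1}.
By strong induction, f(n) = 7^n + 4^n for all n ≥ 1.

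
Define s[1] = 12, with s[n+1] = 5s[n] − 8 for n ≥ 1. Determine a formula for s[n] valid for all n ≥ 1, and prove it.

Claim: s[n] = 2·5^n + 2.

Base case: s[1] = 12, and 2·5^1 + 2 = 10 + 2 = 12.
Assume s[j] = 2·5^j + 2 for some j ≥ 1.
Then s[j+1] = 5s[j] − 8 = 5·(2·5^j + 2) − 8 = 10·5^j + 10 − 8 = 2·5^{j+1} + 2.
This completes the inductive step, so s[n] = 2·5^n + 2 for all n ≥ 1.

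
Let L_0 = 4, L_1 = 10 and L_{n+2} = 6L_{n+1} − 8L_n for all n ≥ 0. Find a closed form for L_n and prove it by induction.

Claim: L_n = 3·2^n + 4^n.

Base cases: L_0 = 4 and 3·2^0 + 4^0 = 4; L_1 = 10 and 3·2^1 + 4^1 = 10.
Assume L_j = 3·2^j + 4^j for all 0 ≤ j ≤ r, where r ≥ 1.
Then L_{r+1} = 6L_r − 8L_{r−1} = 6·(3·2^r + 4^r) − 8·(3·2^{r−1} + 4^{r−1}) = 3·(6·2 − 8)2^{r−1} + (6·4 − 8)4^{r−1} = 12·2^{r−1} + 16·4^{r−1} = 3·2^{r+1} + 4^{r+1}.
By strong induction, L_n = 3·2^n + 4^n for all n ≥ 0.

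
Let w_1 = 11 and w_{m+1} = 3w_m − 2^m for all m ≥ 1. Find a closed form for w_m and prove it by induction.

Claim: w_m = 3·3^m + 2^m.

Base case: w_1 = 11, and 3·3^1 + 2^1 = 9 + 2 = 11.
Assume w_k = 3·3^k + 2^k for some k ≥ 1.
Then w_{k+1} = 3w_k − 2^k = 3·(3·3^k + 2^k) − 2^k = 3·3^{k+1} + 3·2^k − 2^k = 3·3^{k+1} + 2·2^k = 3·3^{k+1} + 2^{k+1}.
Hence w_m = 3·3^m + 2^m for every m ≥ 1, by induction.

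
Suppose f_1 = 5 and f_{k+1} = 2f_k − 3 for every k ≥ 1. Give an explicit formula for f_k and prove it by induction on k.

Claim: f_k = 2^k + 3.

Base case: f_1 = 5, and 2^1 + 3 = 2 + 3 = 5.
Assume f_m = 2^m + 3 for some m ≥ 1.
Then f_{m+1} = 2f_m − 3 = 2·(2^m + 3) − 3 = 2^{m+1} + 6 − 3 = 2^{m+1} + 3.
This completes the inductive step, so f_k = 2^k + 3 for all k ≥ 1.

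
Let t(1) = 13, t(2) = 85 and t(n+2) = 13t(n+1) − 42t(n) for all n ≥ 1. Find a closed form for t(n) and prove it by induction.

Claim: t(n) = 6^n + 7^n.

Base cases: t(1) = 13 and 6^1 + 7^1 = 13; t(2) = 85 and 6^2 + 7^2 = 85.
Assume t(j) = 6^j + 7^j for all 1 ≤ j ≤ k, where k ≥ 2.
Then t(k+1) = 13t(k) − 42t(k−1) = 13·(6^k + 7^k) − 42·(6^{k−1} + 7^{k−1}) = (13·6 − 42)6^{k−1} + (13·7 − 42)7^{k−1} = 36·6^{k−1} + 49·7^{k−1} = 6^{k+1} + 7^{k+1}.
So the formula holds for k+1, and by strong induction t(n) = 6^n + 7^n for all n ≥ 1.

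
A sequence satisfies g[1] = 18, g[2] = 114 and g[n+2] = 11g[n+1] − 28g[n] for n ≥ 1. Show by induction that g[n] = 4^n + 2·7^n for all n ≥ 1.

Base cases: g[1] = 18 and 4^1 + 2·7^1 = 18; g[2] = 114 and 4^2 + 2·7^2 = 114.
Assume g[j] = 4^j + 2·7^j for all 1 ≤ j ≤ r, where r ≥ 2.
Then g[r+1] = 11g[r] − 28g[r−1] = 11·(4^r + 2·7^r) − 28·(4^{r−1} + 2·7^{r−1}) = (11·4 − 28)4^{r−1} + 2·(11·7 − 28)7^{r−1} = 16·4^{r−1} + 98·7^{r−1} = 4^{r+1} + 2·7^{r+1}.
This completes the inductive step, so g[n] = 4^n + 2·7^n for all n ≥ 1.

g[n] = 4^n + 2·7^n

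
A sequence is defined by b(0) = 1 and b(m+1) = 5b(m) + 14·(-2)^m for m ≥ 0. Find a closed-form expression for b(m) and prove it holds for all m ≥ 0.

Claim: b(m) = 3·5^m − 2·(-2)^m.

Base case: b(0) = 1, and 3·5^0 − 2·(-2)^0 = 3 − 2 = 1.
Assume b(r) = 3·5^r − 2·(-2)^r for some r ≥ 0.
Then b(r+1) = 5b(r) + 14·(-2)^r = 5·(3·5^r − 2·(-2)^r) + 14·(-2)^r = 3·5^{r+1} − 10·(-2)^r + 14·(-2)^r = 3·5^{r+1} + 4·(-2)^r = 3·5^{r+1} − 2·(-2)^{r+1}.
This completes the inductive step, so b(m) = 3·5^m − 2·(-2)^m for all m ≥ 0.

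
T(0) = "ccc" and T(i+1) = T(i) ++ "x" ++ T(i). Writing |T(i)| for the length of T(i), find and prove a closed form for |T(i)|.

Claim: |T(i)| = 2^{i+2} − 1.

Base case: |T(0)| = 3, and 2^{0+2} − 1 = 3.
Assume |T(k)| = 2^{k+2} − 1.
Then |T(k+1)| = |T(k)| + 1 + |T(k)| = 2|T(k)| + 1 = 2(2^{k+2} − 1) + 1 = 2^{k+3} − 2 + 1 = 2^{k+3} − 1.
So the formula holds for k+1, and by induction |T(i)| = 2^{i+2} − 1 for all i ≥ 0.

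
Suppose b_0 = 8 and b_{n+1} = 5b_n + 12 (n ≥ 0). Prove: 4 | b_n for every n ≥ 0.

Base case: b_0 = 8 = 4·2, so 4 | b_0.
Assume 4 | b_j, so b_j = 4t for some integer t.
Then b_{j+1} = 5b_j + 12 = 5·(4t) + 12 = 4(5t + 3), so 4 | b_{j+1}.
By induction, 4 | b_n for all n ≥ 0.

4 | b_n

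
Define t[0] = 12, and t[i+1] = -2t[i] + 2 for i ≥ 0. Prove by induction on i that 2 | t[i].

Base case: t[0] = 12 = 2·6, so 2 | t[0].
Assume 2 | t[r], so t[r] = 2s for some integer s.
Then t[r+1] = -2t[r] + 2 = -2·(2s) + 2 = 2(-2s + 1), so 2 | t[r+1].
This completes the inductive step, so 2 | t[i] for all i ≥ 0.

2 | t[i]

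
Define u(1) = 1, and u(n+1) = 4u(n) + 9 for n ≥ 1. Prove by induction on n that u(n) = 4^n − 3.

Base case: u(1) = 1, and 4^1 − 3 = 4 − 3 = 1.
Assume u(k) = 4^k − 3 for some k ≥ 1.
Then u(k+1) = 4u(k) + 9 = 4·(4^k − 3) + 9 = 4^{k+1} − 12 + 9 = 4^{k+1} − 3.
By induction, u(n) = 4^n − 3 for all n ≥ 1.

u(n) = 4^n − 3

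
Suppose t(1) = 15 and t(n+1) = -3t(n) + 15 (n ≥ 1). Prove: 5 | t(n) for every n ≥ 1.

Base case: t(1) = 15 = 5·3, so 5 | t(1).
Assume 5 | t(k), so t(k) = 5s for some integer s.
Then t(k+1) = -3t(k) + 15 = -3·(5s) + 15 = 5(-3s + 3), so 5 | t(k+1).
By induction, 5 | t(n) for all n ≥ 1.

5 | t(n)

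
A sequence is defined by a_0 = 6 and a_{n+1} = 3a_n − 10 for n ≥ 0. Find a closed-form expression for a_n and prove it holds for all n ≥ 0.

Claim: a_n = 3^n + 5.

Base case: a_0 = 6, and 3^0 + 5 = 1 + 5 = 6.
Assume a_j = 3^j + 5 for some j ≥ 0.
Then a_{j+1} = 3a_j − 10 = 3·(3^j + 5) − 10 = 3^{j+1} + 15 − 10 = 3^{j+1} + 5.
So the formula holds for j+1, and by induction a_n = 3^n + 5 for all n ≥ 0.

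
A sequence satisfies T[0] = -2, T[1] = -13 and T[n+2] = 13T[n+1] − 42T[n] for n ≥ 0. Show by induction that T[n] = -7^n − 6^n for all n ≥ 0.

Base cases: T[0] = -2 and -7^0 − 6^0 = -2; T[1] = -13 and -7^1 − 6^1 = -13.
Assume T[j] = -7^j − 6^j for all 0 ≤ j ≤ m, where m ≥ 1.
Then T[m+1] = 13T[m] − 42T[m−1] = 13·(-7^m − 6^m) − 42·(-7^{m−1} − 6^{m−1}) = -(13·7 − 42)7^{m−1} − (13·6 − 42)6^{m−1} = -49·7^{m−1} − 36·6^{m−1} = -7^{m+1} − 6^{m+1}.
So the formula holds for m+1, and by strong induction T[n] = -7^n − 6^n for all n ≥ 0.

T[n] = -7^n − 6^n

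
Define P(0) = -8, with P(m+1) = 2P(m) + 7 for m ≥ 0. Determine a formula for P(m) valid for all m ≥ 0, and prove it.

Claim: P(m) = -2^m − 7.

Base case: P(0) = -8, and -2^0 − 7 = -1 − 7 = -8.
Assume P(j) = -2^j − 7 for some j ≥ 0.
Then P(j+1) = 2P(j) + 7 = 2·(-2^j − 7) + 7 = -2^{j+1} − 14 + 7 = -2^{j+1} − 7.
By induction, P(m) = -2^m − 7 for all m ≥ 0.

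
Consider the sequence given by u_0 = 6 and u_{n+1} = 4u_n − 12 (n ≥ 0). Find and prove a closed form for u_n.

Claim: u_n = 2·4^n + 4.

Base case: u_0 = 6, and 2·4^0 + 4 = 2 + 4 = 6.
Assume u_r = 2·4^r + 4 for some r ≥ 0.
Then u_{r+1} = 4u_r − 12 = 4·(2·4^r + 4) − 12 = 8·4^r + 16 − 12 = 2·4^{r+1} + 4.
Hence u_n = 2·4^n + 4 for every n ≥ 0, by induction.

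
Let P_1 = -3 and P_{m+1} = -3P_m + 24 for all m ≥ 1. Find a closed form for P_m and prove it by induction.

Claim: P_m = 3·(-3)^m + 6.

Base case: P_1 = -3, and 3·(-3)^1 + 6 = -9 + 6 = -3.
Assume P_r = 3·(-3)^r + 6 for some r ≥ 1.
Then P_{r+1} = -3P_r + 24 = -3·(3·(-3)^r + 6) + 24 = -9·(-3)^r − 18 + 24 = 3·(-3)^{r+1} + 6.
Hence P_m = 3·(-3)^m + 6 for every m ≥ 1, by induction.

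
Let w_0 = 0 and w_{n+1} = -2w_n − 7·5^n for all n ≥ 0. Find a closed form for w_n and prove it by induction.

Claim: w_n = (-2)^n − 5^n.

Base case: w_0 = 0, and (-2)^0 − 5^0 = 1 − 1 = 0.
Assume w_r = (-2)^r − 5^r for some r ≥ 0.
Then w_{r+1} = -2w_r − 7·5^r = -2·((-2)^r − 5^r) − 7·5^r = (-2)^{r+1} + 2·5^r − 7·5^r = (-2)^{r+1} − 5·5^r = (-2)^{r+1} − 5^{r+1}.
This completes the inductive step, so w_n = (-2)^n − 5^n for all n ≥ 0.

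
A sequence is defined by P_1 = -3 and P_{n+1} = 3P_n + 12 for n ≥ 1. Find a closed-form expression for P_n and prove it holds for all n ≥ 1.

Claim: P_n = 3^n − 6.

Base case: P_1 = -3, and 3^1 − 6 = 3 − 6 = -3.
Assume P_k = 3^k − 6 for some k ≥ 1.
Then P_{k+1} = 3P_k + 12 = 3·(3^k − 6) + 12 = 3^{k+1} − 18 + 12 = 3^{k+1} − 6.
By induction, P_n = 3^n − 6 for all n ≥ 1.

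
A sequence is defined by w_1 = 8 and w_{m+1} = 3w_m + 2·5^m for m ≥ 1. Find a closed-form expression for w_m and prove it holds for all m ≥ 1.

Claim: w_m = 3^m + 5^m.

Base case: w_1 = 8, and 3^1 + 5^1 = 3 + 5 = 8.
Assume w_j = 3^j + 5^j for some j ≥ 1.
Then w_{j+1} = 3w_j + 2·5^j = 3·(3^j + 5^j) + 2·5^j = 3^{j+1} + 3·5^j + 2·5^j = 3^{j+1} + 5·5^j = 3^{j+1} + 5^{j+1}.
By induction, w_m = 3^m + 5^m for all m ≥ 1.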